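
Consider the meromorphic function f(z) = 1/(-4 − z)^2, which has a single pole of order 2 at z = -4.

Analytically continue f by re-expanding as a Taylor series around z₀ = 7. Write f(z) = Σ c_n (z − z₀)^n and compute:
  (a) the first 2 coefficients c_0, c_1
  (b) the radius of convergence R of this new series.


Let w = z − z₀, so z = z₀ + w.
Then -4 − z = -4 − (z₀ + w) = (-4 − z₀) − w = -11 − w.
f(z) = 1/(-11 − w)^2 = (1/(-11)^2) · (1 − w/(-11))^{−2}.
By the binomial series (1−u)^{−2} = Σ_{n≥0} C(n+1, 1) u^n for |u|<1, with u = w/(-11):
  c_n = C(n+1, 1) / (-11)^(n+2).
  c_0 = 1/(-11)^2 = 1/121.
  c_1 = 2/(-11)^3 = -2/1331.
The series is valid for |w/d| < 1, i.e. |z − z₀| < |d|.
Radius of convergence: R = |-4 − z₀| = |-11| = 11 (distance from z₀ to the singularity z = -4).

c_0 = 1/121, c_1 = -2/1331; R = 11.


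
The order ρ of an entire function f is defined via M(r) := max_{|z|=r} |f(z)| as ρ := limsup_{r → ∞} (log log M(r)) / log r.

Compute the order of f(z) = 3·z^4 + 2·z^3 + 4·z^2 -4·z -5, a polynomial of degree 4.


|f(z)| ≤ Σ|c_k|·r^k = O(r^4) as r → ∞. Polynomial growth is O(e^{r^ε}) for every ε > 0 (since r^4/e^{r^ε} → 0), so ρ ≤ ε for all ε > 0, i.e. ρ = 0. Every nonconstant polynomial has order 0.
Therefore ρ = 0.

Order ρ = 0.


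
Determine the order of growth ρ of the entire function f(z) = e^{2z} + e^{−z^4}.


Each summand is entire of order 1 and 4 respectively (as in the single-exponential case). The order of a sum is at most the max of the orders, so ρ ≤ 4. For the lower bound: on |z|=r choose arg z so that -1z^4 is real positive; then |e^{-1z^4}| = e^{1r^4} while |e^{2z}| ≤ e^{2r^1} = o(e^{1r^4}). So |f| ≥ e^{1r^4}(1 − o(1)) and ρ ≥ 4. Hence ρ = max(1, 4) = 4.
Therefore ρ = 4.

Order ρ = 4.


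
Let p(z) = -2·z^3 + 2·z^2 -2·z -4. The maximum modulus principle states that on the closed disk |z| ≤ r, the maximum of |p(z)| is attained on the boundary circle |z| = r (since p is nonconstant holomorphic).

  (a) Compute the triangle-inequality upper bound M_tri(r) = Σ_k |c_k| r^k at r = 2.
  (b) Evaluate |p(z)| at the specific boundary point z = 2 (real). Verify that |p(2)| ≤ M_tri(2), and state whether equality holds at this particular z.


Coefficients: c_0 = -4, c_1 = -2, c_2 = 2, c_3 = -2. Radius r = 2.
Part (a). Triangle bound: M_tri(r) = Σ_k |c_k| r^k
  = |-4|·2^0 + |-2|·2^1 + |2|·2^2 + |-2|·2^3
  = 4 + 4 + 8 + 16 = 32.
This bounds M(r) := max_{|z|=r} |p(z)| from above; equality holds iff all terms c_k z^k can be made to align in phase at a single z on |z|=r.
Part (b). At z = 2 (real, on the circle |z| = r):
  p(2) = (-4)·2^0 + (-2)·2^1 + (2)·2^2 + (-2)·2^3 = -16.
  |p(2)| = 16.
Check: |p(2)| = 16 ≤ 32 = M_tri(2). ✓ Equality does not hold at z = 2 (the coefficients have mixed signs, so the terms do not all align in phase there).

M_tri(2) = 32; |p(2)| = 16; equality at z=2: no.


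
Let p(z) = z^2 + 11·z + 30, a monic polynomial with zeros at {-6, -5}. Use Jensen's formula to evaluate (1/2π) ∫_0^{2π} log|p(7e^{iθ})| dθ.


Zeros: -6, -5; r = 7.
Inside |z| < r: -6, -5. Outside (|z| ≥ r): ∅.
p(0) = 30, so log|p(0)| = log(30) = 3.4012.
Apply Jensen: I(r) = log|p(0)| + Σ_k log(r/|z_k|), summed over zeros inside |z| < r.
  log(r/|z_k|) for z_k = -6: log(7/6) = 0.1542
  log(r/|z_k|) for z_k = -5: log(7/5) = 0.3365
Sum over inside zeros: 0.4906.
I(r) = log|p(0)| + (inside sum) = 3.4012 + 0.4906 = 3.8918.
Closed form (all zeros inside, monic): I(r) = n·log(r) = 2·log(7) = 3.8918. ✓

I(r) ≈ 3.8918.


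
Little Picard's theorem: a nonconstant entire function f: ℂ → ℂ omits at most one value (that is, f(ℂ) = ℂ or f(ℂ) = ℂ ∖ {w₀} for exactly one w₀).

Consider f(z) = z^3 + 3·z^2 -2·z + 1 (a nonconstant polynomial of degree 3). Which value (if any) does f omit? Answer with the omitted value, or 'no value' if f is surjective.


Little Picard bounds the complement of f(ℂ) to at most one point.
For every w ∈ ℂ, the equation p(z) − w = 0 is a nonconstant polynomial in z and hence has at least one root by the fundamental theorem of algebra. So p is surjective onto ℂ, omitting no value.

Omitted value: no value.


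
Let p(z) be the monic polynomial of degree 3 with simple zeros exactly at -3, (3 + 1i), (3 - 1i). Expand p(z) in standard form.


The polynomial is p(z) = ∏_{α ∈ S} (z − α), where S = {-3, (3 + 1i), (3 - 1i)}.
Expanding the product yields: p(z) = z^3 -3·z^2 -8·z + 30.
Note conjugate pairs combine to real quadratics: (z − (3+1i))(z − (3−1i)) = z² − 6z + 10.
The resulting polynomial has degree 3 and real coefficients as required.

p(z) = z^3 -3·z^2 -8·z + 30.


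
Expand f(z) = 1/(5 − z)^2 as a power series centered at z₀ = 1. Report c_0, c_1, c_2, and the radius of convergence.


Let w = z − z₀, so z = z₀ + w.
Then 5 − z = 5 − (z₀ + w) = (5 − z₀) − w = 4 − w.
f(z) = 1/(4 − w)^2 = (1/(4)^2) · (1 − w/(4))^{−2}.
By the binomial series (1−u)^{−2} = Σ_{n≥0} C(n+1, 1) u^n for |u|<1, with u = w/(4):
  c_n = C(n+1, 1) / (4)^(n+2).
  c_0 = 1/(4)^2 = 1/16.
  c_1 = 2/(4)^3 = 1/32.
  c_2 = 3/(4)^4 = 3/256.
The series is valid for |w/d| < 1, i.e. |z − z₀| < |d|.
Radius of convergence: R = |5 − z₀| = |4| = 4 (distance from z₀ to the singularity z = 5).

c_0 = 1/16, c_1 = 1/32, c_2 = 3/256; R = 4.


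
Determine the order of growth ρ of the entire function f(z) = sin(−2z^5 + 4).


Write sin(w) = (e^{iw} ± e^{−iw})/(2 or 2i), so |sin(w)| ≤ e^{|w|}. With w = −2z^5 + 4, |w| ≤ 2r^5 + 4 on |z|=r, giving M(r) ≤ e^{2r^5 + 4} and ρ ≤ 5. For the lower bound, choose z on |z|=r with -2z^5 purely imaginary of modulus 2r^5; then |sin(−2z^5 + 4)| grows like e^{2r^5}/2, so ρ ≥ 5. Hence ρ = 5.
Therefore ρ = 5.

Order ρ = 5.


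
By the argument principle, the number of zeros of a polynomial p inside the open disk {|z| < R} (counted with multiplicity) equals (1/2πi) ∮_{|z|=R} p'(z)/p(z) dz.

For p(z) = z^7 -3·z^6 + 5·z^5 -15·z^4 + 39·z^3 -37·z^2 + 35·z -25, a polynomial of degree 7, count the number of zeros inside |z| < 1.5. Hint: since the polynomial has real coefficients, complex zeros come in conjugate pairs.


The zeros of p are: (0 + 1i), (0 - 1i), (2 + 1i), (2 - 1i), (-1 + 2i), (-1 - 2i), 1.
Their magnitudes are: 1, 1, 2.236, 2.236, 2.236, 2.236, 1.
Zeros with |z| < R = 1.5: (0 + 1i), (0 - 1i), 1.
Count = 3.
By the argument principle, (1/2πi) ∮_{|z|=R} p'(z)/p(z) dz equals exactly this count.

Number of zeros inside |z| < 1.5: 3.


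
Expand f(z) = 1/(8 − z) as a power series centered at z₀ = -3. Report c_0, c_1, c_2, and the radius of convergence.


Let w = z − z₀, so z = z₀ + w.
Then 8 − z = 8 − (z₀ + w) = (8 − z₀) − w = 11 − w.
f(z) = 1/(11 − w) = (1/(11)) · 1/(1 − w/(11)) = Σ_{n≥0} w^n / (11)^(n+1).
So c_n = 1/(11)^(n+1):
  c_0 = 1/(11)^1 = 1/11.
  c_1 = 1/(11)^2 = 1/121.
  c_2 = 1/(11)^3 = 1/1331.
The series is valid for |w/d| < 1, i.e. |z − z₀| < |d|.
Radius of convergence: R = |8 − z₀| = |11| = 11 (distance from z₀ to the singularity z = 8).

c_0 = 1/11, c_1 = 1/121, c_2 = 1/1331; R = 11.


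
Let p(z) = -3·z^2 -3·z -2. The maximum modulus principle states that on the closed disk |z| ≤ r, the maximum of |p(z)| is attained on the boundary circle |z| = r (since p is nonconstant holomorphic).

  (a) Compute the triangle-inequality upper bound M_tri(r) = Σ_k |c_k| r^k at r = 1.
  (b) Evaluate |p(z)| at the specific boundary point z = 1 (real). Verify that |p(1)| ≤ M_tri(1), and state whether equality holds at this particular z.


Coefficients: c_0 = -2, c_1 = -3, c_2 = -3. Radius r = 1.
Part (a). Triangle bound: M_tri(r) = Σ_k |c_k| r^k
  = |-2|·1^0 + |-3|·1^1 + |-3|·1^2
  = 2 + 3 + 3 = 8.
This bounds M(r) := max_{|z|=r} |p(z)| from above; equality holds iff all terms c_k z^k can be made to align in phase at a single z on |z|=r.
Part (b). At z = 1 (real, on the circle |z| = r):
  p(1) = (-2)·1^0 + (-3)·1^1 + (-3)·1^2 = -8.
  |p(1)| = 8.
Since all nonzero coefficients share the same sign, |p(1)| = 8 = M_tri(1); the triangle bound is attained at z = 1, so in fact M(r) = 8.

M_tri(1) = 8; |p(1)| = 8; equality at z=1: yes.


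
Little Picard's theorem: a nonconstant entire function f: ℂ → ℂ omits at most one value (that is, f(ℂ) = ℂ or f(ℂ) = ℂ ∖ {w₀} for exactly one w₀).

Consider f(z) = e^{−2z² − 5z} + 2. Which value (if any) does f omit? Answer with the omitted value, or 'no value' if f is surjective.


Little Picard bounds the complement of f(ℂ) to at most one point.
The exponent g(z) = −2z² − 5z is a nonconstant polynomial, hence surjective onto ℂ. So e^{g(z)} takes every value in {e^w : w ∈ ℂ} = ℂ ∖ {0}. Adding 2 shifts the range to ℂ ∖ {2}. f omits exactly 2.

Omitted value: 2.


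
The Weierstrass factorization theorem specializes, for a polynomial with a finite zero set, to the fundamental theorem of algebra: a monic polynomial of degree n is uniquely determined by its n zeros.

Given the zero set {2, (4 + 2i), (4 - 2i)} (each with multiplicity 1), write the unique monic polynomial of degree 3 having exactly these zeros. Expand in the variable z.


The polynomial is p(z) = ∏_{α ∈ S} (z − α), where S = {2, (4 + 2i), (4 - 2i)}.
Expanding the product yields: p(z) = z^3 -10·z^2 + 36·z -40.
Note conjugate pairs combine to real quadratics: (z − (4+2i))(z − (4−2i)) = z² − 8z + 20.
The resulting polynomial has degree 3 and real coefficients as required.

p(z) = z^3 -10·z^2 + 36·z -40.


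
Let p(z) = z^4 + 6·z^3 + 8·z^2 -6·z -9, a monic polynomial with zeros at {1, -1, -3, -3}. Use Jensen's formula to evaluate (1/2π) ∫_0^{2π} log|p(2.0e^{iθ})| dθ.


Zeros: -3, -3, -1, 1; r = 2.0.
Inside |z| < r: -1, 1. Outside (|z| ≥ r): -3, -3.
p(0) = -9, so log|p(0)| = log(9) = 2.1972.
Apply Jensen: I(r) = log|p(0)| + Σ_k log(r/|z_k|), summed over zeros inside |z| < r.
  log(r/|z_k|) for z_k = 1: log(2.0/1) = 0.6931
  log(r/|z_k|) for z_k = -1: log(2.0/1) = 0.6931
  Outside zeros (-3, -3) contribute nothing to the Jensen sum.
Sum over inside zeros: 1.3863.
I(r) = log|p(0)| + (inside sum) = 2.1972 + 1.3863 = 3.5835.
Note: since some zeros are outside |z| ≤ r, the simplified n·log(r) form does NOT apply — only the inside zeros contribute.

I(r) ≈ 3.5835.


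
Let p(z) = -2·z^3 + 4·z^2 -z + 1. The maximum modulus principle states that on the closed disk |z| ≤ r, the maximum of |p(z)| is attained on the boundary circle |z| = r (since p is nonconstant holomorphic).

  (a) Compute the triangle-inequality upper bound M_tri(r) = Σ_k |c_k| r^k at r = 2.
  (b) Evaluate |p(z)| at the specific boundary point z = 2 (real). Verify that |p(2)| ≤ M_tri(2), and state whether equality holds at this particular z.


Coefficients: c_0 = 1, c_1 = -1, c_2 = 4, c_3 = -2. Radius r = 2.
Part (a). Triangle bound: M_tri(r) = Σ_k |c_k| r^k
  = |1|·2^0 + |-1|·2^1 + |4|·2^2 + |-2|·2^3
  = 1 + 2 + 16 + 16 = 35.
This bounds M(r) := max_{|z|=r} |p(z)| from above; equality holds iff all terms c_k z^k can be made to align in phase at a single z on |z|=r.
Part (b). At z = 2 (real, on the circle |z| = r):
  p(2) = (1)·2^0 + (-1)·2^1 + (4)·2^2 + (-2)·2^3 = -1.
  |p(2)| = 1.
Check: |p(2)| = 1 ≤ 35 = M_tri(2). ✓ Equality does not hold at z = 2 (the coefficients have mixed signs, so the terms do not all align in phase there).

M_tri(2) = 35; |p(2)| = 1; equality at z=2: no.


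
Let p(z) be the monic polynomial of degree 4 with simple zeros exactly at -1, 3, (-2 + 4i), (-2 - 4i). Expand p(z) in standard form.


The polynomial is p(z) = ∏_{α ∈ S} (z − α), where S = {-1, 3, (-2 + 4i), (-2 - 4i)}.
Expanding the product yields: p(z) = z^4 + 2·z^3 + 9·z^2 -52·z -60.
Note conjugate pairs combine to real quadratics: (z − (-2+4i))(z − (-2−4i)) = z² + 4z + 20.
The resulting polynomial has degree 4 and real coefficients as required.

p(z) = z^4 + 2·z^3 + 9·z^2 -52·z -60.


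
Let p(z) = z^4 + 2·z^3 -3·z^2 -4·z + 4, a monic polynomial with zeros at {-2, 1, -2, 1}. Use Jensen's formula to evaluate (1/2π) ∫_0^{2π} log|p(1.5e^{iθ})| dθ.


Zeros: -2, -2, 1, 1; r = 1.5.
Inside |z| < r: 1, 1. Outside (|z| ≥ r): -2, -2.
p(0) = 4, so log|p(0)| = log(4) = 1.3863.
Apply Jensen: I(r) = log|p(0)| + Σ_k log(r/|z_k|), summed over zeros inside |z| < r.
  log(r/|z_k|) for z_k = 1: log(1.5/1) = 0.4055
  log(r/|z_k|) for z_k = 1: log(1.5/1) = 0.4055
  Outside zeros (-2, -2) contribute nothing to the Jensen sum.
Sum over inside zeros: 0.8109.
I(r) = log|p(0)| + (inside sum) = 1.3863 + 0.8109 = 2.1972.
Note: since some zeros are outside |z| ≤ r, the simplified n·log(r) form does NOT apply — only the inside zeros contribute.

I(r) ≈ 2.1972.


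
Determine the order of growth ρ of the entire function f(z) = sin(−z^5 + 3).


Write sin(w) = (e^{iw} ± e^{−iw})/(2 or 2i), so |sin(w)| ≤ e^{|w|}. With w = −z^5 + 3, |w| ≤ 1r^5 + 3 on |z|=r, giving M(r) ≤ e^{1r^5 + 3} and ρ ≤ 5. For the lower bound, choose z on |z|=r with -1z^5 purely imaginary of modulus 1r^5; then |sin(−z^5 + 3)| grows like e^{1r^5}/2, so ρ ≥ 5. Hence ρ = 5.
Therefore ρ = 5.

Order ρ = 5.


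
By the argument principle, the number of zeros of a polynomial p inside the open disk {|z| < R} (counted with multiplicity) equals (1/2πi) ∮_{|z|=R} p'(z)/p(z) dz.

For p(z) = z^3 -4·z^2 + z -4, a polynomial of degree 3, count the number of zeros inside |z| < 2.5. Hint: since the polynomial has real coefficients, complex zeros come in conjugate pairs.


The zeros of p are: (0 + 1i), (0 - 1i), 4.
Their magnitudes are: 1, 1, 4.
Zeros with |z| < R = 2.5: (0 + 1i), (0 - 1i).
Count = 2.
By the argument principle, (1/2πi) ∮_{|z|=R} p'(z)/p(z) dz equals exactly this count.

Number of zeros inside |z| < 2.5: 2.


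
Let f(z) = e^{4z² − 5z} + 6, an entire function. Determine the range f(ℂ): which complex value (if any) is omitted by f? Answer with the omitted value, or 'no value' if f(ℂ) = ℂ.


Little Picard bounds the complement of f(ℂ) to at most one point.
The exponent g(z) = 4z² − 5z is a nonconstant polynomial, hence surjective onto ℂ. So e^{g(z)} takes every value in {e^w : w ∈ ℂ} = ℂ ∖ {0}. Adding 6 shifts the range to ℂ ∖ {6}. f omits exactly 6.

Omitted value: 6.


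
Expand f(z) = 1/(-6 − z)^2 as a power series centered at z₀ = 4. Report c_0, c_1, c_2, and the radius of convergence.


Let w = z − z₀, so z = z₀ + w.
Then -6 − z = -6 − (z₀ + w) = (-6 − z₀) − w = -10 − w.
f(z) = 1/(-10 − w)^2 = (1/(-10)^2) · (1 − w/(-10))^{−2}.
By the binomial series (1−u)^{−2} = Σ_{n≥0} C(n+1, 1) u^n for |u|<1, with u = w/(-10):
  c_n = C(n+1, 1) / (-10)^(n+2).
  c_0 = 1/(-10)^2 = 1/100.
  c_1 = 2/(-10)^3 = -1/500.
  c_2 = 3/(-10)^4 = 3/10000.
The series is valid for |w/d| < 1, i.e. |z − z₀| < |d|.
Radius of convergence: R = |-6 − z₀| = |-10| = 10 (distance from z₀ to the singularity z = -6).

c_0 = 1/100, c_1 = -1/500, c_2 = 3/10000; R = 10.


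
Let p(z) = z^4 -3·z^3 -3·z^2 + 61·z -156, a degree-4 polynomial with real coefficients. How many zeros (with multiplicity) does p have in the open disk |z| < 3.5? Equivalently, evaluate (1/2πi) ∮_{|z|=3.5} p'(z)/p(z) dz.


The zeros of p are: -4, 3, (2 + 3i), (2 - 3i).
Their magnitudes are: 4, 3, 3.606, 3.606.
Zeros with |z| < R = 3.5: 3.
Count = 1.
By the argument principle, (1/2πi) ∮_{|z|=R} p'(z)/p(z) dz equals exactly this count.

Number of zeros inside |z| < 3.5: 1.


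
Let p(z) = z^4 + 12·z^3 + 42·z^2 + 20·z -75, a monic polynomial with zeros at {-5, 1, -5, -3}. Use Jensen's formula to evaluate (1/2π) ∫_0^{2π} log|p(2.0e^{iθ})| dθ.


Zeros: -5, -5, -3, 1; r = 2.0.
Inside |z| < r: 1. Outside (|z| ≥ r): -5, -5, -3.
p(0) = -75, so log|p(0)| = log(75) = 4.3175.
Apply Jensen: I(r) = log|p(0)| + Σ_k log(r/|z_k|), summed over zeros inside |z| < r.
  log(r/|z_k|) for z_k = 1: log(2.0/1) = 0.6931
  Outside zeros (-5, -5, -3) contribute nothing to the Jensen sum.
Sum over inside zeros: 0.6931.
I(r) = log|p(0)| + (inside sum) = 4.3175 + 0.6931 = 5.0106.
Note: since some zeros are outside |z| ≤ r, the simplified n·log(r) form does NOT apply — only the inside zeros contribute.

I(r) ≈ 5.0106.


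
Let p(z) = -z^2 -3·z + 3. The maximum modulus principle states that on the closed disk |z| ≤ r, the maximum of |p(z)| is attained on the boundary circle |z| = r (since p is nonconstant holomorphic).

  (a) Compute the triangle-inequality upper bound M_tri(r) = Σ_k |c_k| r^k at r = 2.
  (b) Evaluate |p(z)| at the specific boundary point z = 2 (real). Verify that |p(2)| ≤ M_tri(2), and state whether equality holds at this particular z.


Coefficients: c_0 = 3, c_1 = -3, c_2 = -1. Radius r = 2.
Part (a). Triangle bound: M_tri(r) = Σ_k |c_k| r^k
  = |3|·2^0 + |-3|·2^1 + |-1|·2^2
  = 3 + 6 + 4 = 13.
This bounds M(r) := max_{|z|=r} |p(z)| from above; equality holds iff all terms c_k z^k can be made to align in phase at a single z on |z|=r.
Part (b). At z = 2 (real, on the circle |z| = r):
  p(2) = (3)·2^0 + (-3)·2^1 + (-1)·2^2 = -7.
  |p(2)| = 7.
Check: |p(2)| = 7 ≤ 13 = M_tri(2). ✓ Equality does not hold at z = 2 (the coefficients have mixed signs, so the terms do not all align in phase there).

M_tri(2) = 13; |p(2)| = 7; equality at z=2: no.


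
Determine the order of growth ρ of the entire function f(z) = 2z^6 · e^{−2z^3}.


M(r) = max_{|z|=r} |2|·|z|^6·|e^{−2z^3}| = 2·r^6 · e^{2r^3} (the factors attain their maxima compatibly on |z|=r). Then log M(r) = log 2 + 6·log r + 2r^3, dominated by the last term, so log log M(r) ~ 3·log r. The polynomial factor 2z^6 contributes only a log r term and does not affect the order. ρ = 3.
Therefore ρ = 3.

Order ρ = 3.


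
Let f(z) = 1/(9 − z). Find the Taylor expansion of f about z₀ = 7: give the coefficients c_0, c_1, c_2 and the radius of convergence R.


Let w = z − z₀, so z = z₀ + w.
Then 9 − z = 9 − (z₀ + w) = (9 − z₀) − w = 2 − w.
f(z) = 1/(2 − w) = (1/(2)) · 1/(1 − w/(2)) = Σ_{n≥0} w^n / (2)^(n+1).
So c_n = 1/(2)^(n+1):
  c_0 = 1/(2)^1 = 1/2.
  c_1 = 1/(2)^2 = 1/4.
  c_2 = 1/(2)^3 = 1/8.
The series is valid for |w/d| < 1, i.e. |z − z₀| < |d|.
Radius of convergence: R = |9 − z₀| = |2| = 2 (distance from z₀ to the singularity z = 9).

c_0 = 1/2, c_1 = 1/4, c_2 = 1/8; R = 2.


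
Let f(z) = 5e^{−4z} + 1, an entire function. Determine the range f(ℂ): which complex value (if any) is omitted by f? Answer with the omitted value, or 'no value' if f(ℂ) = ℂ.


Little Picard bounds the complement of f(ℂ) to at most one point.
e^{−4z} is never zero on ℂ, so 5·e^{−4z} takes every value in ℂ ∖ {0}. Adding 1 shifts the range to ℂ ∖ {1}. Thus f omits exactly the value 1.

Omitted value: 1.


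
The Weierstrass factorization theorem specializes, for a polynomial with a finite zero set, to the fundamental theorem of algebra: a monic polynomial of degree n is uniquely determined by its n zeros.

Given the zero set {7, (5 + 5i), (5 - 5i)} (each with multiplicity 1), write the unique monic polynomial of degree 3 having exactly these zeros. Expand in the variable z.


The polynomial is p(z) = ∏_{α ∈ S} (z − α), where S = {7, (5 + 5i), (5 - 5i)}.
Expanding the product yields: p(z) = z^3 -17·z^2 + 120·z -350.
Note conjugate pairs combine to real quadratics: (z − (5+5i))(z − (5−5i)) = z² − 10z + 50.
The resulting polynomial has degree 3 and real coefficients as required.

p(z) = z^3 -17·z^2 + 120·z -350.


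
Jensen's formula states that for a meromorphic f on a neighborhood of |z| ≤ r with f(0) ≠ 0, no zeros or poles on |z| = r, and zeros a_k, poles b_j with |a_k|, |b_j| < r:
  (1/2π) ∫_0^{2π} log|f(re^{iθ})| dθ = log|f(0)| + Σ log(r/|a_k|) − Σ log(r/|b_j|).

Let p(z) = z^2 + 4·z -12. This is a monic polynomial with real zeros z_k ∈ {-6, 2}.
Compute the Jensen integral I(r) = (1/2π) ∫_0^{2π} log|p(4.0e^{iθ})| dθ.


Zeros: -6, 2; r = 4.0.
Inside |z| < r: 2. Outside (|z| ≥ r): -6.
p(0) = -12, so log|p(0)| = log(12) = 2.4849.
Apply Jensen: I(r) = log|p(0)| + Σ_k log(r/|z_k|), summed over zeros inside |z| < r.
  log(r/|z_k|) for z_k = 2: log(4.0/2) = 0.6931
  Outside zeros (-6) contribute nothing to the Jensen sum.
Sum over inside zeros: 0.6931.
I(r) = log|p(0)| + (inside sum) = 2.4849 + 0.6931 = 3.1781.
Note: since some zeros are outside |z| ≤ r, the simplified n·log(r) form does NOT apply — only the inside zeros contribute.

I(r) ≈ 3.1781.


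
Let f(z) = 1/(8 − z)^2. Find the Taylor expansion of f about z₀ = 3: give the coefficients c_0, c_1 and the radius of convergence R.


Let w = z − z₀, so z = z₀ + w.
Then 8 − z = 8 − (z₀ + w) = (8 − z₀) − w = 5 − w.
f(z) = 1/(5 − w)^2 = (1/(5)^2) · (1 − w/(5))^{−2}.
By the binomial series (1−u)^{−2} = Σ_{n≥0} C(n+1, 1) u^n for |u|<1, with u = w/(5):
  c_n = C(n+1, 1) / (5)^(n+2).
  c_0 = 1/(5)^2 = 1/25.
  c_1 = 2/(5)^3 = 2/125.
The series is valid for |w/d| < 1, i.e. |z − z₀| < |d|.
Radius of convergence: R = |8 − z₀| = |5| = 5 (distance from z₀ to the singularity z = 8).

c_0 = 1/25, c_1 = 2/125; R = 5.


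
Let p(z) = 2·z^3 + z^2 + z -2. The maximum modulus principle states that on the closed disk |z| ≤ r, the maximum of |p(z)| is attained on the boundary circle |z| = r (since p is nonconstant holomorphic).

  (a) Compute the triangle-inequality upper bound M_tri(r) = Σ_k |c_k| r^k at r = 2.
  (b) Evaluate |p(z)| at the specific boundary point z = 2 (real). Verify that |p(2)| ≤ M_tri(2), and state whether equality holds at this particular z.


Coefficients: c_0 = -2, c_1 = 1, c_2 = 1, c_3 = 2. Radius r = 2.
Part (a). Triangle bound: M_tri(r) = Σ_k |c_k| r^k
  = |-2|·2^0 + |1|·2^1 + |1|·2^2 + |2|·2^3
  = 2 + 2 + 4 + 16 = 24.
This bounds M(r) := max_{|z|=r} |p(z)| from above; equality holds iff all terms c_k z^k can be made to align in phase at a single z on |z|=r.
Part (b). At z = 2 (real, on the circle |z| = r):
  p(2) = (-2)·2^0 + (1)·2^1 + (1)·2^2 + (2)·2^3 = 20.
  |p(2)| = 20.
Check: |p(2)| = 20 ≤ 24 = M_tri(2). ✓ Equality does not hold at z = 2 (the coefficients have mixed signs, so the terms do not all align in phase there).

M_tri(2) = 24; |p(2)| = 20; equality at z=2: no.


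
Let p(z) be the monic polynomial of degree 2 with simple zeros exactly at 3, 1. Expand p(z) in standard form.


The polynomial is p(z) = ∏_{α ∈ S} (z − α), where S = {3, 1}.
Expanding the product yields: p(z) = z^2 -4·z + 3.
The resulting polynomial has degree 2 and real coefficients as required.

p(z) = z^2 -4·z + 3.


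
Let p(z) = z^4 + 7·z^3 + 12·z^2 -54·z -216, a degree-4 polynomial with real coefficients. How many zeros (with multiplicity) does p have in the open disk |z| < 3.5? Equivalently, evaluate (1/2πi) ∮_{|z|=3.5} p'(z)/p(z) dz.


The zeros of p are: (-3 + 3i), (-3 - 3i), -4, 3.
Their magnitudes are: 4.243, 4.243, 4, 3.
Zeros with |z| < R = 3.5: 3.
Count = 1.
By the argument principle, (1/2πi) ∮_{|z|=R} p'(z)/p(z) dz equals exactly this count.

Number of zeros inside |z| < 3.5: 1.


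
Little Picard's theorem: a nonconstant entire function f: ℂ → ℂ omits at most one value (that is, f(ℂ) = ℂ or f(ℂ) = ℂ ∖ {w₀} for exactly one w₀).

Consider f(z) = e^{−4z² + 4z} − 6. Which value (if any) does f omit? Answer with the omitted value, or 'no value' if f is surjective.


Little Picard bounds the complement of f(ℂ) to at most one point.
The exponent g(z) = −4z² + 4z is a nonconstant polynomial, hence surjective onto ℂ. So e^{g(z)} takes every value in {e^w : w ∈ ℂ} = ℂ ∖ {0}. Adding -6 shifts the range to ℂ ∖ {-6}. f omits exactly -6.

Omitted value: -6.


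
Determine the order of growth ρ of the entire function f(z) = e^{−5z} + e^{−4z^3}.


Each summand is entire of order 1 and 3 respectively (as in the single-exponential case). The order of a sum is at most the max of the orders, so ρ ≤ 3. For the lower bound: on |z|=r choose arg z so that -4z^3 is real positive; then |e^{-4z^3}| = e^{4r^3} while |e^{-5z}| ≤ e^{5r^1} = o(e^{4r^3}). So |f| ≥ e^{4r^3}(1 − o(1)) and ρ ≥ 3. Hence ρ = max(1, 3) = 3.
Therefore ρ = 3.

Order ρ = 3.


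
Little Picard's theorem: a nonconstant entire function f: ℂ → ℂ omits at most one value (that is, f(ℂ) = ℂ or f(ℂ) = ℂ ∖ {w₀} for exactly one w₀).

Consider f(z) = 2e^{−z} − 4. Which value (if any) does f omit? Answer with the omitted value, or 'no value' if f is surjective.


Little Picard bounds the complement of f(ℂ) to at most one point.
e^{−z} is never zero on ℂ, so 2·e^{−z} takes every value in ℂ ∖ {0}. Adding -4 shifts the range to ℂ ∖ {-4}. Thus f omits exactly the value -4.

Omitted value: -4.


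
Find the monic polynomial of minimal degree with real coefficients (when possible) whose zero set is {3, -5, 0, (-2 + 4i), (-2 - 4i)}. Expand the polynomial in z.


The polynomial is p(z) = ∏_{α ∈ S} (z − α), where S = {3, -5, 0, (-2 + 4i), (-2 - 4i)}.
Expanding the product yields: p(z) = z^5 + 6·z^4 + 13·z^3 -20·z^2 -300·z.
Note conjugate pairs combine to real quadratics: (z − (-2+4i))(z − (-2−4i)) = z² + 4z + 20.
The resulting polynomial has degree 5 and real coefficients as required.

p(z) = z^5 + 6·z^4 + 13·z^3 -20·z^2 -300·z.


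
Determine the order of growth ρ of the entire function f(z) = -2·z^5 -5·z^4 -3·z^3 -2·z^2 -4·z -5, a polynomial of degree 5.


|f(z)| ≤ Σ|c_k|·r^k = O(r^5) as r → ∞. Polynomial growth is O(e^{r^ε}) for every ε > 0 (since r^5/e^{r^ε} → 0), so ρ ≤ ε for all ε > 0, i.e. ρ = 0. Every nonconstant polynomial has order 0.
Therefore ρ = 0.

Order ρ = 0.


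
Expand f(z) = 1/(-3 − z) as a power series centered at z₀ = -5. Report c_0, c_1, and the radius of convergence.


Let w = z − z₀, so z = z₀ + w.
Then -3 − z = -3 − (z₀ + w) = (-3 − z₀) − w = 2 − w.
f(z) = 1/(2 − w) = (1/(2)) · 1/(1 − w/(2)) = Σ_{n≥0} w^n / (2)^(n+1).
So c_n = 1/(2)^(n+1):
  c_0 = 1/(2)^1 = 1/2.
  c_1 = 1/(2)^2 = 1/4.
The series is valid for |w/d| < 1, i.e. |z − z₀| < |d|.
Radius of convergence: R = |-3 − z₀| = |2| = 2 (distance from z₀ to the singularity z = -3).

c_0 = 1/2, c_1 = 1/4; R = 2.


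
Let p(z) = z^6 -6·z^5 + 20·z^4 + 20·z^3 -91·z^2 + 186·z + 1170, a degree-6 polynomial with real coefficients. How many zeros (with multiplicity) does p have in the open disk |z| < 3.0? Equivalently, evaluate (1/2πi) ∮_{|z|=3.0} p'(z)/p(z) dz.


The zeros of p are: (-2 + 1i), (-2 - 1i), (3 + 3i), (3 - 3i), (2 + 3i), (2 - 3i).
Their magnitudes are: 2.236, 2.236, 4.243, 4.243, 3.606, 3.606.
Zeros with |z| < R = 3.0: (-2 + 1i), (-2 - 1i).
Count = 2.
By the argument principle, (1/2πi) ∮_{|z|=R} p'(z)/p(z) dz equals exactly this count.

Number of zeros inside |z| < 3.0: 2.


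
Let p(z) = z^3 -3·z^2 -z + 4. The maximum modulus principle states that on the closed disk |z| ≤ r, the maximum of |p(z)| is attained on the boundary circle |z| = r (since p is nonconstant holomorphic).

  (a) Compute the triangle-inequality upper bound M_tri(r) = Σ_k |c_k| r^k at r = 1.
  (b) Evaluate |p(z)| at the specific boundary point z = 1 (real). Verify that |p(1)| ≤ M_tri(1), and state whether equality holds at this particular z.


Coefficients: c_0 = 4, c_1 = -1, c_2 = -3, c_3 = 1. Radius r = 1.
Part (a). Triangle bound: M_tri(r) = Σ_k |c_k| r^k
  = |4|·1^0 + |-1|·1^1 + |-3|·1^2 + |1|·1^3
  = 4 + 1 + 3 + 1 = 9.
This bounds M(r) := max_{|z|=r} |p(z)| from above; equality holds iff all terms c_k z^k can be made to align in phase at a single z on |z|=r.
Part (b). At z = 1 (real, on the circle |z| = r):
  p(1) = (4)·1^0 + (-1)·1^1 + (-3)·1^2 + (1)·1^3 = 1.
  |p(1)| = 1.
Check: |p(1)| = 1 ≤ 9 = M_tri(1). ✓ Equality does not hold at z = 1 (the coefficients have mixed signs, so the terms do not all align in phase there).

M_tri(1) = 9; |p(1)| = 1; equality at z=1: no.


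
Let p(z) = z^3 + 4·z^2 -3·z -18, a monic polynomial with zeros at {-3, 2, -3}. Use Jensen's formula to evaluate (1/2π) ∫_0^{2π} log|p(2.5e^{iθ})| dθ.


Zeros: -3, -3, 2; r = 2.5.
Inside |z| < r: 2. Outside (|z| ≥ r): -3, -3.
p(0) = -18, so log|p(0)| = log(18) = 2.8904.
Apply Jensen: I(r) = log|p(0)| + Σ_k log(r/|z_k|), summed over zeros inside |z| < r.
  log(r/|z_k|) for z_k = 2: log(2.5/2) = 0.2231
  Outside zeros (-3, -3) contribute nothing to the Jensen sum.
Sum over inside zeros: 0.2231.
I(r) = log|p(0)| + (inside sum) = 2.8904 + 0.2231 = 3.1135.
Note: since some zeros are outside |z| ≤ r, the simplified n·log(r) form does NOT apply — only the inside zeros contribute.

I(r) ≈ 3.1135.


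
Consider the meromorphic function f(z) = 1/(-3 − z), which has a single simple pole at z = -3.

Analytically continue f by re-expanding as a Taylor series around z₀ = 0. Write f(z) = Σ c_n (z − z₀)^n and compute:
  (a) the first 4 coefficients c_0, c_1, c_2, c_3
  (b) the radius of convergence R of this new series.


Let w = z − z₀, so z = z₀ + w.
Then -3 − z = -3 − (z₀ + w) = (-3 − z₀) − w = -3 − w.
f(z) = 1/(-3 − w) = (1/(-3)) · 1/(1 − w/(-3)) = Σ_{n≥0} w^n / (-3)^(n+1).
So c_n = 1/(-3)^(n+1):
  c_0 = 1/(-3)^1 = -1/3.
  c_1 = 1/(-3)^2 = 1/9.
  c_2 = 1/(-3)^3 = -1/27.
  c_3 = 1/(-3)^4 = 1/81.
The series is valid for |w/d| < 1, i.e. |z − z₀| < |d|.
Radius of convergence: R = |-3 − z₀| = |-3| = 3 (distance from z₀ to the singularity z = -3).

c_0 = -1/3, c_1 = 1/9, c_2 = -1/27, c_3 = 1/81; R = 3.


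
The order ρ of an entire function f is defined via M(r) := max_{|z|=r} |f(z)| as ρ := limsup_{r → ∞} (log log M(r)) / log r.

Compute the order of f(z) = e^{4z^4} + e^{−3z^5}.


Each summand is entire of order 4 and 5 respectively (as in the single-exponential case). The order of a sum is at most the max of the orders, so ρ ≤ 5. For the lower bound: on |z|=r choose arg z so that -3z^5 is real positive; then |e^{-3z^5}| = e^{3r^5} while |e^{4z^4}| ≤ e^{4r^4} = o(e^{3r^5}). So |f| ≥ e^{3r^5}(1 − o(1)) and ρ ≥ 5. Hence ρ = max(4, 5) = 5.
Therefore ρ = 5.

Order ρ = 5.


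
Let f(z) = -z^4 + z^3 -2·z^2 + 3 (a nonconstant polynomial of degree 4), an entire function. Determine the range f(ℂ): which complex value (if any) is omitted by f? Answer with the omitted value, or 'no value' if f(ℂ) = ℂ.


Little Picard bounds the complement of f(ℂ) to at most one point.
For every w ∈ ℂ, the equation p(z) − w = 0 is a nonconstant polynomial in z and hence has at least one root by the fundamental theorem of algebra. So p is surjective onto ℂ, omitting no value.

Omitted value: no value.


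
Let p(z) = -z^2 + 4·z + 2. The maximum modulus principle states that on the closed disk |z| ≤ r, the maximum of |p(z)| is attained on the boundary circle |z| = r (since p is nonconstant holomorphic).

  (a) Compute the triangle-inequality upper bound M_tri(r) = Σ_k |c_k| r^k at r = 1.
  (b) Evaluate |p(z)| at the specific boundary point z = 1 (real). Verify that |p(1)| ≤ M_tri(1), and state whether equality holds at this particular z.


Coefficients: c_0 = 2, c_1 = 4, c_2 = -1. Radius r = 1.
Part (a). Triangle bound: M_tri(r) = Σ_k |c_k| r^k
  = |2|·1^0 + |4|·1^1 + |-1|·1^2
  = 2 + 4 + 1 = 7.
This bounds M(r) := max_{|z|=r} |p(z)| from above; equality holds iff all terms c_k z^k can be made to align in phase at a single z on |z|=r.
Part (b). At z = 1 (real, on the circle |z| = r):
  p(1) = (2)·1^0 + (4)·1^1 + (-1)·1^2 = 5.
  |p(1)| = 5.
Check: |p(1)| = 5 ≤ 7 = M_tri(1). ✓ Equality does not hold at z = 1 (the coefficients have mixed signs, so the terms do not all align in phase there).

M_tri(1) = 7; |p(1)| = 5; equality at z=1: no.


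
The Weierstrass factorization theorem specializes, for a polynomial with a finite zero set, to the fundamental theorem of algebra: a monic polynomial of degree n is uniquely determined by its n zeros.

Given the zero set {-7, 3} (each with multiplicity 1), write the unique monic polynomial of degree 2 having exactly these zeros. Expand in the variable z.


The polynomial is p(z) = ∏_{α ∈ S} (z − α), where S = {-7, 3}.
Expanding the product yields: p(z) = z^2 + 4·z -21.
The resulting polynomial has degree 2 and real coefficients as required.

p(z) = z^2 + 4·z -21.


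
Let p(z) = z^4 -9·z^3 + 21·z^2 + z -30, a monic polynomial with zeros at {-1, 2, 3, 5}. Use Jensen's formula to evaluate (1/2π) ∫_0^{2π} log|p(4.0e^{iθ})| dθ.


Zeros: -1, 2, 3, 5; r = 4.0.
Inside |z| < r: -1, 2, 3. Outside (|z| ≥ r): 5.
p(0) = -30, so log|p(0)| = log(30) = 3.4012.
Apply Jensen: I(r) = log|p(0)| + Σ_k log(r/|z_k|), summed over zeros inside |z| < r.
  log(r/|z_k|) for z_k = -1: log(4.0/1) = 1.3863
  log(r/|z_k|) for z_k = 2: log(4.0/2) = 0.6931
  log(r/|z_k|) for z_k = 3: log(4.0/3) = 0.2877
  Outside zeros (5) contribute nothing to the Jensen sum.
Sum over inside zeros: 2.3671.
I(r) = log|p(0)| + (inside sum) = 3.4012 + 2.3671 = 5.7683.
Note: since some zeros are outside |z| ≤ r, the simplified n·log(r) form does NOT apply — only the inside zeros contribute.

I(r) ≈ 5.7683.


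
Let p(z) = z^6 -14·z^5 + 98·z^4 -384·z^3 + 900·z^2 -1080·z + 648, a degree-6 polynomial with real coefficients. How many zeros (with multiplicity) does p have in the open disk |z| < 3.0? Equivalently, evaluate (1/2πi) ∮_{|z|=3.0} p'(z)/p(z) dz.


The zeros of p are: (1 + 1i), (1 - 1i), (3 + 3i), (3 - 3i), (3 + 3i), (3 - 3i).
Their magnitudes are: 1.414, 1.414, 4.243, 4.243, 4.243, 4.243.
Zeros with |z| < R = 3.0: (1 + 1i), (1 - 1i).
Count = 2.
By the argument principle, (1/2πi) ∮_{|z|=R} p'(z)/p(z) dz equals exactly this count.

Number of zeros inside |z| < 3.0: 2.


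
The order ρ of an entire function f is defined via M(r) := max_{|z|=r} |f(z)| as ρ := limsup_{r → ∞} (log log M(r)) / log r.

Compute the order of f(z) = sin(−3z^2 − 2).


Write sin(w) = (e^{iw} ± e^{−iw})/(2 or 2i), so |sin(w)| ≤ e^{|w|}. With w = −3z^2 − 2, |w| ≤ 3r^2 + 2 on |z|=r, giving M(r) ≤ e^{3r^2 + 2} and ρ ≤ 2. For the lower bound, choose z on |z|=r with -3z^2 purely imaginary of modulus 3r^2; then |sin(−3z^2 − 2)| grows like e^{3r^2}/2, so ρ ≥ 2. Hence ρ = 2.
Therefore ρ = 2.

Order ρ = 2.


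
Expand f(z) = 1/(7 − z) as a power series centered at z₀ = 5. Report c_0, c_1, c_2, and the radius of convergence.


Let w = z − z₀, so z = z₀ + w.
Then 7 − z = 7 − (z₀ + w) = (7 − z₀) − w = 2 − w.
f(z) = 1/(2 − w) = (1/(2)) · 1/(1 − w/(2)) = Σ_{n≥0} w^n / (2)^(n+1).
So c_n = 1/(2)^(n+1):
  c_0 = 1/(2)^1 = 1/2.
  c_1 = 1/(2)^2 = 1/4.
  c_2 = 1/(2)^3 = 1/8.
The series is valid for |w/d| < 1, i.e. |z − z₀| < |d|.
Radius of convergence: R = |7 − z₀| = |2| = 2 (distance from z₀ to the singularity z = 7).

c_0 = 1/2, c_1 = 1/4, c_2 = 1/8; R = 2.


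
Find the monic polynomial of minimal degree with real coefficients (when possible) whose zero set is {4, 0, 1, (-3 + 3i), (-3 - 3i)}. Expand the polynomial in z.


The polynomial is p(z) = ∏_{α ∈ S} (z − α), where S = {4, 0, 1, (-3 + 3i), (-3 - 3i)}.
Expanding the product yields: p(z) = z^5 + z^4 -8·z^3 -66·z^2 + 72·z.
Note conjugate pairs combine to real quadratics: (z − (-3+3i))(z − (-3−3i)) = z² + 6z + 18.
The resulting polynomial has degree 5 and real coefficients as required.

p(z) = z^5 + z^4 -8·z^3 -66·z^2 + 72·z.


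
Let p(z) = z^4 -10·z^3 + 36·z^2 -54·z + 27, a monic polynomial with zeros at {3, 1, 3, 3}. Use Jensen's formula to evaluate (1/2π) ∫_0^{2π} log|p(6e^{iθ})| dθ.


Zeros: 1, 3, 3, 3; r = 6.
Inside |z| < r: 1, 3, 3, 3. Outside (|z| ≥ r): ∅.
p(0) = 27, so log|p(0)| = log(27) = 3.2958.
Apply Jensen: I(r) = log|p(0)| + Σ_k log(r/|z_k|), summed over zeros inside |z| < r.
  log(r/|z_k|) for z_k = 3: log(6/3) = 0.6931
  log(r/|z_k|) for z_k = 1: log(6/1) = 1.7918
  log(r/|z_k|) for z_k = 3: log(6/3) = 0.6931
  log(r/|z_k|) for z_k = 3: log(6/3) = 0.6931
Sum over inside zeros: 3.8712.
I(r) = log|p(0)| + (inside sum) = 3.2958 + 3.8712 = 7.1670.
Closed form (all zeros inside, monic): I(r) = n·log(r) = 4·log(6) = 7.1670. ✓

I(r) ≈ 7.1670.


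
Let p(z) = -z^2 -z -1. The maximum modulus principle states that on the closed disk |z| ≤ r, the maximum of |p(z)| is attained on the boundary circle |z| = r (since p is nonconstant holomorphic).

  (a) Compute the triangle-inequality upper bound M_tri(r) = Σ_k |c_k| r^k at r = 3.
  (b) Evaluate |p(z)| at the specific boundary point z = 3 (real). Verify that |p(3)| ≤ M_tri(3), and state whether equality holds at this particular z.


Coefficients: c_0 = -1, c_1 = -1, c_2 = -1. Radius r = 3.
Part (a). Triangle bound: M_tri(r) = Σ_k |c_k| r^k
  = |-1|·3^0 + |-1|·3^1 + |-1|·3^2
  = 1 + 3 + 9 = 13.
This bounds M(r) := max_{|z|=r} |p(z)| from above; equality holds iff all terms c_k z^k can be made to align in phase at a single z on |z|=r.
Part (b). At z = 3 (real, on the circle |z| = r):
  p(3) = (-1)·3^0 + (-1)·3^1 + (-1)·3^2 = -13.
  |p(3)| = 13.
Since all nonzero coefficients share the same sign, |p(3)| = 13 = M_tri(3); the triangle bound is attained at z = 3, so in fact M(r) = 13.

M_tri(3) = 13; |p(3)| = 13; equality at z=3: yes.


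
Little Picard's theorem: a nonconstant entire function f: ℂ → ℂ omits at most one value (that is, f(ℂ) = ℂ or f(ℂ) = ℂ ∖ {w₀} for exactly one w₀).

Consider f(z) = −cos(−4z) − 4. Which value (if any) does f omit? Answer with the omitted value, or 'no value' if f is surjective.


Little Picard bounds the complement of f(ℂ) to at most one point.
cos is entire and surjective onto ℂ: for every w ∈ ℂ, cos(ζ) = w has a solution ζ ∈ ℂ (e.g., via the complex inverse arccos). With ζ = −4z this gives z = ζ/(-4). Then -1·cos(−4z) takes every value in -1·ℂ = ℂ, and adding -4 is a bijection of ℂ. So f is surjective and omits no value. (Note: only on the real line is cos bounded by [−1, 1].)

Omitted value: no value.


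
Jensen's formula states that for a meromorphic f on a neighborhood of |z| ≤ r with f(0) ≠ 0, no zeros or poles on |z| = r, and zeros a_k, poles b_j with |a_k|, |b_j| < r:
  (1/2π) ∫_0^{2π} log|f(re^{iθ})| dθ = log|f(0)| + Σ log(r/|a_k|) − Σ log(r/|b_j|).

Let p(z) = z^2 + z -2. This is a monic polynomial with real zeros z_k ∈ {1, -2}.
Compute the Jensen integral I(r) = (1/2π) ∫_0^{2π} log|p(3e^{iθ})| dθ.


Zeros: -2, 1; r = 3.
Inside |z| < r: -2, 1. Outside (|z| ≥ r): ∅.
p(0) = -2, so log|p(0)| = log(2) = 0.6931.
Apply Jensen: I(r) = log|p(0)| + Σ_k log(r/|z_k|), summed over zeros inside |z| < r.
  log(r/|z_k|) for z_k = 1: log(3/1) = 1.0986
  log(r/|z_k|) for z_k = -2: log(3/2) = 0.4055
Sum over inside zeros: 1.5041.
I(r) = log|p(0)| + (inside sum) = 0.6931 + 1.5041 = 2.1972.
Closed form (all zeros inside, monic): I(r) = n·log(r) = 2·log(3) = 2.1972. ✓

I(r) ≈ 2.1972.


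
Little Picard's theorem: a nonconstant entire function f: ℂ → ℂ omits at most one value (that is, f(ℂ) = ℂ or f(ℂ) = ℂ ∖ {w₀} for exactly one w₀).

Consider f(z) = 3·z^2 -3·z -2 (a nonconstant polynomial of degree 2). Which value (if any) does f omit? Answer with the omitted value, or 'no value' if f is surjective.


Little Picard bounds the complement of f(ℂ) to at most one point.
For every w ∈ ℂ, the equation p(z) − w = 0 is a nonconstant polynomial in z and hence has at least one root by the fundamental theorem of algebra. So p is surjective onto ℂ, omitting no value.

Omitted value: no value.


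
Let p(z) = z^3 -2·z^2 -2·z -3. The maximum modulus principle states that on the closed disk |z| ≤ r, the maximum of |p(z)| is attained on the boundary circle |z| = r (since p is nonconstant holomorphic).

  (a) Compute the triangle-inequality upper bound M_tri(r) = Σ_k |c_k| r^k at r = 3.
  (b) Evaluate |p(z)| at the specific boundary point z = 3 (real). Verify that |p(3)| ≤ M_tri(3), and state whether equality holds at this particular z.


Coefficients: c_0 = -3, c_1 = -2, c_2 = -2, c_3 = 1. Radius r = 3.
Part (a). Triangle bound: M_tri(r) = Σ_k |c_k| r^k
  = |-3|·3^0 + |-2|·3^1 + |-2|·3^2 + |1|·3^3
  = 3 + 6 + 18 + 27 = 54.
This bounds M(r) := max_{|z|=r} |p(z)| from above; equality holds iff all terms c_k z^k can be made to align in phase at a single z on |z|=r.
Part (b). At z = 3 (real, on the circle |z| = r):
  p(3) = (-3)·3^0 + (-2)·3^1 + (-2)·3^2 + (1)·3^3 = 0.
  |p(3)| = 0.
Check: |p(3)| = 0 ≤ 54 = M_tri(3). ✓ Equality does not hold at z = 3 (the coefficients have mixed signs, so the terms do not all align in phase there).

M_tri(3) = 54; |p(3)| = 0; equality at z=3: no.
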